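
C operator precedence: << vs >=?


'<<' is shift (level 8); '>=' is relational (level 7)
Higher level binds tighter
'<<' has higher precedence than '>='


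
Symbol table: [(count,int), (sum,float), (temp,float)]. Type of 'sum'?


Lookup 'sum' → type float


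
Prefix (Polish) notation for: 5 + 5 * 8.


'*' binds tighter: tree is (+ 5 (* 5 8))
Prefix: + 5 * 5 8


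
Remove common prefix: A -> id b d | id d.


Common prefix: 'id'
Factored: A -> id A', A' -> b d | d


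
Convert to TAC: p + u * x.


Break into single-operator statements:
t1 = u * x
t2 = p + t1


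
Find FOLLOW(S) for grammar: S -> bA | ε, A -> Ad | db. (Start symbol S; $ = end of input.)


$ ∈ FOLLOW(S). For each A -> αBβ: add FIRST(β)\{ε} to FOLLOW(B); if β nullable, add FOLLOW(A).
FOLLOW(S) = {$}


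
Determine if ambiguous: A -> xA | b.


right-linear, alternatives start with distinct terminals 'x' vs 'b': unique leftmost derivation
Unambiguous


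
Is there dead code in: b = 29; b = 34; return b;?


first assignment to b is overwritten before any read
Dead: 'b = 29'


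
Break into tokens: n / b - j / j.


Scan left to right, longest-match per lexeme
Tokens: ID(n), OP(/), ID(b), OP(-), ID(j), OP(/), ID(j)


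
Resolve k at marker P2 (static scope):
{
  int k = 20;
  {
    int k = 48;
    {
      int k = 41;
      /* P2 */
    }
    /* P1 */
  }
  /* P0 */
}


k declared in the same block as P2
k = 41


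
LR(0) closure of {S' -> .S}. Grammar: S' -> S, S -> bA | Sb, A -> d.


Start: S' -> .S
For each item with dot before a nonterminal B, add B -> .γ for every B-production
Closure: [S' -> .S, S -> .bA, S -> .Sb]


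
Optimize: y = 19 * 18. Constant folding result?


19 * 18 = 342 at compile time
Optimized: y = 342


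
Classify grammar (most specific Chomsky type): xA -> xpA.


LHS has context (more than one symbol) and |LHS| ≤ |RHS|
Classification: Type 1 (Context-Sensitive)


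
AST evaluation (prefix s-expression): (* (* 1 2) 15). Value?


Evaluate inner: (* 1 2) = 2
Evaluate root: (* 2 15) = 30
Result: 30


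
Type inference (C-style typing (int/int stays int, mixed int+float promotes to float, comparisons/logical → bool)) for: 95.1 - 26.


Operand types: float - int
Rule: mixed int/float promotes to float; int/int stays int
Result type: float


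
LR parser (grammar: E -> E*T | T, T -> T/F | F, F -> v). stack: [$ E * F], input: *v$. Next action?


'F' (not preceded by T/) is the handle for T -> F
Action: reduce (T -> F)


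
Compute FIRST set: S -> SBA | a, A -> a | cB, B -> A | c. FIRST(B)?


Per alternative of B: FIRST(A) = {a, c}; FIRST(c) = {c}
FIRST(B) = {a, c}


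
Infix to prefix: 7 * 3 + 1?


left-to-right (same/higher precedence on left): tree is (+ (* 7 3) 1)
Prefix: + * 7 3 1


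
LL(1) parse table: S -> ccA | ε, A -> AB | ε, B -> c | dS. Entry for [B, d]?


For [B, d]: 'd' ∈ FIRST(dS)
Entry: B -> dS


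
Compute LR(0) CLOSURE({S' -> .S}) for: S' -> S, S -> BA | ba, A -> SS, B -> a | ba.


Start: S' -> .S
For each item with dot before a nonterminal B, add B -> .γ for every B-production
Closure: [S' -> .S, S -> .BA, S -> .ba, B -> .a, B -> .ba]


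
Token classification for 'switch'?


Pattern: reserved word
Type: KEYWORD


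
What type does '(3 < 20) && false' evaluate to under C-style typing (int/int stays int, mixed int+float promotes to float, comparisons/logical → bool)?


Operand types: bool && bool
Rule: logical operators take bool operands and yield bool
Result type: bool


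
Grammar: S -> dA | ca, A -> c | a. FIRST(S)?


Per alternative of S: FIRST(dA) = {d}; FIRST(ca) = {c}
FIRST(S) = {c, d}


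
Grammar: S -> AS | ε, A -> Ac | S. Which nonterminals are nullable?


A nonterminal is nullable iff some alternative derives ε (directly, or every symbol in it is nullable)
Nullable: {A, S}


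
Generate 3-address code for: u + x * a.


Break into single-operator statements:
t1 = x * a
t2 = u + t1


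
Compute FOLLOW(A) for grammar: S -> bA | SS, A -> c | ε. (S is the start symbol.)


$ ∈ FOLLOW(S). For each A -> αBβ: add FIRST(β)\{ε} to FOLLOW(B); if β nullable, add FOLLOW(A).
FOLLOW(A) = {$, b}


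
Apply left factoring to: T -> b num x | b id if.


Common prefix: 'b'
Factored: T -> b T', T' -> num x | id if


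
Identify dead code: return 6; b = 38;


statement follows a return and is unreachable
Dead: 'b = 38'


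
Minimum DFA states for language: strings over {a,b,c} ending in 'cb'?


Track the longest suffix of input matching a prefix of 'cb': 3 classes (prefixes of length 0..2)
Minimal DFA: 3 states


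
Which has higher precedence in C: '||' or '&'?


'&' is bitwise AND (level 5); '||' is logical OR (level 1)
Higher level binds tighter
'&' has higher precedence than '||'


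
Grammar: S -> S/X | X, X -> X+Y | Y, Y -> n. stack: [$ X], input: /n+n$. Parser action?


lookahead ∉ {+} so X won't extend; reduce S -> X
Action: reduce (S -> X)


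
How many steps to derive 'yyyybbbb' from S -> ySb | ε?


Derivation: S => ySb => yySbb => yyySbbb => yyyySbbbb => yyyybbbb
Steps: 5


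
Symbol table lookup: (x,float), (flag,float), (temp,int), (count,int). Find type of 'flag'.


Lookup 'flag' → type float


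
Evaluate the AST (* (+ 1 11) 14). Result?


Evaluate inner: (+ 1 11) = 12
Evaluate root: (* 12 14) = 168
Result: 168


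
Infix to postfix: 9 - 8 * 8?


* has higher precedence, evaluate 8*8 first
Postfix: 9 8 8 * -


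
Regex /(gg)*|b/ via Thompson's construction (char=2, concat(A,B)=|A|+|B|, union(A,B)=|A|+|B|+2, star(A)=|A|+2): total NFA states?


Syntax tree has 3 char leaf(s), 1 union(s), 1 star(s)
chars contribute 3×2 = 6; each union adds +2; each star adds +2
Total: 6 + 2 + 2 = 10 states


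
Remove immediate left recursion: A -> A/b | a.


Left-recursive alternatives: A/b; non-recursive: a
Introduce A': A -> aA', A' -> /bA' | ε


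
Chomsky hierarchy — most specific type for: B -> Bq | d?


Left-linear: every RHS is a terminal or one nonterminal followed by a terminal
Classification: Type 3 (Regular)


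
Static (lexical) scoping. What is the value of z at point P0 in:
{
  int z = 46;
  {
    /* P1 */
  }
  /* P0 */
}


z declared in the same block as P0
z = 46


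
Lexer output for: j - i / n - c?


Scan left to right, longest-match per lexeme
Tokens: ID(j), OP(-), ID(i), OP(/), ID(n), OP(-), ID(c)


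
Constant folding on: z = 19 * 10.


19 * 10 = 190 at compile time
Optimized: z = 190


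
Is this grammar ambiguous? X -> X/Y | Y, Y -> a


precedence layered via separate nonterminal Y: deterministic
Unambiguous


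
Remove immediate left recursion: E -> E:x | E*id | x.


Left-recursive alternatives: E:x, E*id; non-recursive: x
Introduce E': E -> xE', E' -> :xE' | *idE' | ε


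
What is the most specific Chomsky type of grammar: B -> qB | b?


Right-linear: every RHS is a terminal or a terminal followed by one nonterminal
Classification: Type 3 (Regular)


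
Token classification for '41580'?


Pattern: digits only
Type: INTEGER_LITERAL


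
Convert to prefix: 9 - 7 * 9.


'*' binds tighter: tree is (- 9 (* 7 9))
Prefix: - 9 * 7 9


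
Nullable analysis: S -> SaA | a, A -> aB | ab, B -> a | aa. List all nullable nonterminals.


A nonterminal is nullable iff some alternative derives ε (directly, or every symbol in it is nullable)
Nullable: {}


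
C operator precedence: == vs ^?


'==' is equality (level 6); '^' is bitwise XOR (level 4)
Higher level binds tighter
'==' has higher precedence than '^'


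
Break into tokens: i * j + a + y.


Scan left to right, longest-match per lexeme
Tokens: ID(i), OP(*), ID(j), OP(+), ID(a), OP(+), ID(y)


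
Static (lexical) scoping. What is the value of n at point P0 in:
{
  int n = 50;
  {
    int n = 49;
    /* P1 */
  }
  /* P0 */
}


n declared in the same block as P0
n = 50


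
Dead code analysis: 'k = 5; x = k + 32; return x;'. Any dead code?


k is read by x's definition; x is returned
No dead code


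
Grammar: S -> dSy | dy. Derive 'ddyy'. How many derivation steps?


Derivation: S => dSy => ddyy
Steps: 2


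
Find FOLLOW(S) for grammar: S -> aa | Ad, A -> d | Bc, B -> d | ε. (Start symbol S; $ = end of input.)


$ ∈ FOLLOW(S). For each A -> αBβ: add FIRST(β)\{ε} to FOLLOW(B); if β nullable, add FOLLOW(A).
FOLLOW(S) = {$}


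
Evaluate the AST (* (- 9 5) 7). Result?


Evaluate inner: (- 9 5) = 4
Evaluate root: (* 4 7) = 28
Result: 28


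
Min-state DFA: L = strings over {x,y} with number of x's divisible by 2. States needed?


Track (count of x) mod 2: states 0..1, accept at 0
Minimal DFA: 2 states


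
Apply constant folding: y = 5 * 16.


5 * 16 = 80 at compile time
Optimized: y = 80


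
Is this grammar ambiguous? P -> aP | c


right-linear, alternatives start with distinct terminals 'a' vs 'c': unique leftmost derivation
Unambiguous


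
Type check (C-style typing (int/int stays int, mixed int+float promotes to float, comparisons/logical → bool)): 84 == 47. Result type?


Operand types: int == int
Rule: comparison yields bool
Result type: bool


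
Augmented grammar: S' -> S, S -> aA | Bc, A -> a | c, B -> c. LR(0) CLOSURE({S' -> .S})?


Start: S' -> .S
For each item with dot before a nonterminal B, add B -> .γ for every B-production
Closure: [S' -> .S, S -> .aA, S -> .Bc, B -> .c]


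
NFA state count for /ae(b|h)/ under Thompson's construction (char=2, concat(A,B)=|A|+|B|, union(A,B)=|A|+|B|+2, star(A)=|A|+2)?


Syntax tree has 4 char leaf(s), 1 union(s), 0 star(s)
chars contribute 4×2 = 8; each union adds +2; each star adds +2
Total: 8 + 2 + 0 = 10 states


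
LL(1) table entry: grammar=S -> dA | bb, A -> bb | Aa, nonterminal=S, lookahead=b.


For [S, b]: 'b' ∈ FIRST(bb)
Entry: S -> bb


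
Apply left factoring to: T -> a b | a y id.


Common prefix: 'a'
Factored: T -> a T', T' -> b | y id


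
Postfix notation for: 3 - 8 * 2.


* has higher precedence, evaluate 8*2 first
Postfix: 3 8 2 * -


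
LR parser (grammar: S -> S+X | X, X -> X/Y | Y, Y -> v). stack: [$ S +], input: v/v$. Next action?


no handle ('S+' is not any RHS); shift 'v'
Action: shift


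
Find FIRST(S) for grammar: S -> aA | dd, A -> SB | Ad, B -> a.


Per alternative of S: FIRST(aA) = {a}; FIRST(dd) = {d}
FIRST(S) = {a, d}


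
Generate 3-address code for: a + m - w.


Break into single-operator statements:
t1 = a + m
t2 = t1 - w


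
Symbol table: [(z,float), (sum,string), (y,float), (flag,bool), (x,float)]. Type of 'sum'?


Lookup 'sum' → type string


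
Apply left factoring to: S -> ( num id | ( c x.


Common prefix: '('
Factored: S -> ( S', S' -> num id | c x


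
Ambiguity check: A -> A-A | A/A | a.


'a-a/a' has two parse trees (no precedence encoded between - and /)
Ambiguous


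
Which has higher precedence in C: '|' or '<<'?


'<<' is shift (level 8); '|' is bitwise OR (level 3)
Higher level binds tighter
'<<' has higher precedence than '|'


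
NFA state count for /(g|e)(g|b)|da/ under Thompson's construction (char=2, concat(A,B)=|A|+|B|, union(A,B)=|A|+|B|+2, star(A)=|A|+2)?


Syntax tree has 6 char leaf(s), 3 union(s), 0 star(s)
chars contribute 6×2 = 12; each union adds +2; each star adds +2
Total: 12 + 6 + 0 = 18 states


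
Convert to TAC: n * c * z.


Break into single-operator statements:
t1 = n * c
t2 = t1 * z


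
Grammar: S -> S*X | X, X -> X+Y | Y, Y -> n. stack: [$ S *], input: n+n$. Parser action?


no handle ('S*' is not any RHS); shift 'n'
Action: shift


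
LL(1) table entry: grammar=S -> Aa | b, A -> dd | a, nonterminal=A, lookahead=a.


For [A, a]: 'a' ∈ FIRST(a)
Entry: A -> a


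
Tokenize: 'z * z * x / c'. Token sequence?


Scan left to right, longest-match per lexeme
Tokens: ID(z), OP(*), ID(z), OP(*), ID(x), OP(/), ID(c)


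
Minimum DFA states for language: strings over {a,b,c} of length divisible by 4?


Track length mod 4: states 0..3, accept at 0
Minimal DFA: 4 states


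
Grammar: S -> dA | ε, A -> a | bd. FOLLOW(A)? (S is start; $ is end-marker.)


$ ∈ FOLLOW(S). For each A -> αBβ: add FIRST(β)\{ε} to FOLLOW(B); if β nullable, add FOLLOW(A).
FOLLOW(A) = {$}


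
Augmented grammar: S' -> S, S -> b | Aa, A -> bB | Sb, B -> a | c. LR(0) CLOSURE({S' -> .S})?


Start: S' -> .S
For each item with dot before a nonterminal B, add B -> .γ for every B-production
Closure: [S' -> .S, S -> .b, S -> .Aa, A -> .bB, A -> .Sb]


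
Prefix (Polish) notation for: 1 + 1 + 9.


left-to-right (same/higher precedence on left): tree is (+ (+ 1 1) 9)
Prefix: + + 1 1 9


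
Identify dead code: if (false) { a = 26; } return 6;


condition is constant false, so the whole block is unreachable
Dead: 'if (false) { a = 26; }'


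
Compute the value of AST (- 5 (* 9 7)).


Evaluate inner: (* 9 7) = 63
Evaluate root: (- 5 63) = -58
Result: -58


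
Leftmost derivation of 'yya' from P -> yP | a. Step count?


Derivation: P => yP => yyP => yya
Steps: 3


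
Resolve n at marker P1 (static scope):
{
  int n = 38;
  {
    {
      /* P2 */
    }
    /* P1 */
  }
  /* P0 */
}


P1's block does not declare n; resolves to the enclosing declaration at depth 0
n = 38


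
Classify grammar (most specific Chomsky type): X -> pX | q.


Right-linear: every RHS is a terminal or a terminal followed by one nonterminal
Classification: Type 3 (Regular)


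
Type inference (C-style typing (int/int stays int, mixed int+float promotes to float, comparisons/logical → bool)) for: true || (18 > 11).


Operand types: bool || bool
Rule: logical operators take bool operands and yield bool
Result type: bool


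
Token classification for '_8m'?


Pattern: letter/underscore followed by alphanumerics, not a keyword
Type: IDENTIFIER


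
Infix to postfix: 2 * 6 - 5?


Left to right (same or higher precedence on left)
Postfix: 2 6 * 5 -


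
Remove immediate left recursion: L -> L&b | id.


Left-recursive alternatives: L&b; non-recursive: id
Introduce L': L -> idL', L' -> &bL' | ε


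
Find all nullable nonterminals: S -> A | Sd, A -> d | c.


A nonterminal is nullable iff some alternative derives ε (directly, or every symbol in it is nullable)
Nullable: {}


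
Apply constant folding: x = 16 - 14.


16 - 14 = 2 at compile time
Optimized: x = 2


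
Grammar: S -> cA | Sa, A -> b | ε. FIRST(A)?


Per alternative of A: FIRST(b) = {b}; FIRST(ε) = {ε}
FIRST(A) = {b, ε}


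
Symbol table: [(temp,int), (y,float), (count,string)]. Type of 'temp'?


Lookup 'temp' → type int


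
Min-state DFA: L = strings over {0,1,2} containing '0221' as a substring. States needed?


KMP-style automaton: 4 progress states + 1 absorbing accept = 5
Minimal DFA: 5 states


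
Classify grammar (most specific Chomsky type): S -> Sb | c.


Left-linear: every RHS is a terminal or one nonterminal followed by a terminal
Classification: Type 3 (Regular)


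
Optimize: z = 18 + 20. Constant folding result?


18 + 20 = 38 at compile time
Optimized: z = 38


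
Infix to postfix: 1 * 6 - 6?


Left to right (same or higher precedence on left)
Postfix: 1 6 * 6 -


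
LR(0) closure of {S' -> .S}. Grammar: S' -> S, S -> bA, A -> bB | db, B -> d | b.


Start: S' -> .S
For each item with dot before a nonterminal B, add B -> .γ for every B-production
Closure: [S' -> .S, S -> .bA]


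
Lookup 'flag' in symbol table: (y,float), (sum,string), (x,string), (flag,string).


Lookup 'flag' → type string


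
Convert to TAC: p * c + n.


Break into single-operator statements:
t1 = p * c
t2 = t1 + n


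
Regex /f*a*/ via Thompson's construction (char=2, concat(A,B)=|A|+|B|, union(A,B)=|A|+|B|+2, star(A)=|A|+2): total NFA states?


Syntax tree has 2 char leaf(s), 0 union(s), 2 star(s)
chars contribute 2×2 = 4; each union adds +2; each star adds +2
Total: 4 + 0 + 4 = 8 states


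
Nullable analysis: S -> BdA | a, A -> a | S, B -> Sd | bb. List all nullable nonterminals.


A nonterminal is nullable iff some alternative derives ε (directly, or every symbol in it is nullable)
Nullable: {}


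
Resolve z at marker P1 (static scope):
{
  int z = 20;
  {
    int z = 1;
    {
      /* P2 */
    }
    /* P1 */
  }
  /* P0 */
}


z declared in the same block as P1
z = 1


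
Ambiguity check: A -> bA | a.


right-linear, alternatives start with distinct terminals 'b' vs 'a': unique leftmost derivation
Unambiguous


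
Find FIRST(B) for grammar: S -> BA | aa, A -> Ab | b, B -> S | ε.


Per alternative of B: FIRST(S) = {a, b}; FIRST(ε) = {ε}
FIRST(B) = {a, b, ε}


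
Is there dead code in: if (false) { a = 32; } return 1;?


condition is constant false, so the whole block is unreachable
Dead: 'if (false) { a = 32; }'


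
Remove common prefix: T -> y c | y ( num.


Common prefix: 'y'
Factored: T -> y T', T' -> c | ( num


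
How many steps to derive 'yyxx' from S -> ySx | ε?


Derivation: S => ySx => yySxx => yyxx
Steps: 3


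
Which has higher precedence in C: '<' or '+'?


'+' is additive (level 9); '<' is relational (level 7)
Higher level binds tighter
'+' has higher precedence than '<'


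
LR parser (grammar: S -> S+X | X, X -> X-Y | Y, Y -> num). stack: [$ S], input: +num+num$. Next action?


shift '+' to continue S -> S+X
Action: shift


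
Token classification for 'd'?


Pattern: letter/underscore followed by alphanumerics, not a keyword
Type: IDENTIFIER


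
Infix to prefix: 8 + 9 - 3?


left-to-right (same/higher precedence on left): tree is (- (+ 8 9) 3)
Prefix: - + 8 9 3


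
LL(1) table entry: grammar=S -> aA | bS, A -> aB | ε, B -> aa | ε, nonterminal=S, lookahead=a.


For [S, a]: 'a' ∈ FIRST(aA)
Entry: S -> aA


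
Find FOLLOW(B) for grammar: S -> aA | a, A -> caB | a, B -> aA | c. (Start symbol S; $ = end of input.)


$ ∈ FOLLOW(S). For each A -> αBβ: add FIRST(β)\{ε} to FOLLOW(B); if β nullable, add FOLLOW(A).
FOLLOW(B) = {$}


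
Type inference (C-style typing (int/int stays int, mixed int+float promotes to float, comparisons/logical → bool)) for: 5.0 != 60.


Operand types: float != int
Rule: comparison yields bool
Result type: bool


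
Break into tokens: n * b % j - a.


Scan left to right, longest-match per lexeme
Tokens: ID(n), OP(*), ID(b), OP(%), ID(j), OP(-), ID(a)


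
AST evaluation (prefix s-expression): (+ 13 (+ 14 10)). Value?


Evaluate inner: (+ 14 10) = 24
Evaluate root: (+ 13 24) = 37
Result: 37


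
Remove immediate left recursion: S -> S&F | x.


Left-recursive alternatives: S&F; non-recursive: x
Introduce S': S -> xS', S' -> &FS' | ε


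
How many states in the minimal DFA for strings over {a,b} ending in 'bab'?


Track the longest suffix of input matching a prefix of 'bab': 4 classes (prefixes of length 0..3)
Minimal DFA: 4 states


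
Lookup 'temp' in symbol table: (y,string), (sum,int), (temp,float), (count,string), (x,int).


Lookup 'temp' → type float


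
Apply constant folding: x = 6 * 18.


6 * 18 = 108 at compile time
Optimized: x = 108


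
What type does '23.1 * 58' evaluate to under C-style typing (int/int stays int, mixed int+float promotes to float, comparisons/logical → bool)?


Operand types: float * int
Rule: mixed int/float promotes to float; int/int stays int
Result type: float


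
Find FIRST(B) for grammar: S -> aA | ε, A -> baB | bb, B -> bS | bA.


Per alternative of B: FIRST(bS) = {b}; FIRST(bA) = {b}
FIRST(B) = {b}


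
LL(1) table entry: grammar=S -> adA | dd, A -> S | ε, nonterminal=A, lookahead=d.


For [A, d]: 'd' ∈ FIRST(S)
Entry: A -> S


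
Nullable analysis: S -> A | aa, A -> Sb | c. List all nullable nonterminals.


A nonterminal is nullable iff some alternative derives ε (directly, or every symbol in it is nullable)
Nullable: {}


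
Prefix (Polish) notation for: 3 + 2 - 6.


left-to-right (same/higher precedence on left): tree is (- (+ 3 2) 6)
Prefix: - + 3 2 6


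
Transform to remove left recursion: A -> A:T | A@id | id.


Left-recursive alternatives: A:T, A@id; non-recursive: id
Introduce A': A -> idA', A' -> :TA' | @idA' | ε


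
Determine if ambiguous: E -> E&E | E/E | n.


'n&n/n' has two parse trees (no precedence encoded between & and /)
Ambiguous


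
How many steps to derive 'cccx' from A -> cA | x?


Derivation: A => cA => ccA => cccA => cccx
Steps: 4


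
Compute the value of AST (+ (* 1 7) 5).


Evaluate inner: (* 1 7) = 7
Evaluate root: (+ 7 5) = 12
Result: 12


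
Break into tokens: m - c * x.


Scan left to right, longest-match per lexeme
Tokens: ID(m), OP(-), ID(c), OP(*), ID(x)


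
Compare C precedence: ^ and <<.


'<<' is shift (level 8); '^' is bitwise XOR (level 4)
Higher level binds tighter
'<<' has higher precedence than '^'


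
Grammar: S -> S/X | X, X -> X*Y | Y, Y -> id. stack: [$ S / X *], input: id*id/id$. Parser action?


no handle; shift 'id'
Action: shift


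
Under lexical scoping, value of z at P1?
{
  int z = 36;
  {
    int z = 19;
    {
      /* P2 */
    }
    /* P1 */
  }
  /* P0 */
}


z declared in the same block as P1
z = 19


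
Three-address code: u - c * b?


Break into single-operator statements:
t1 = c * b
t2 = u - t1


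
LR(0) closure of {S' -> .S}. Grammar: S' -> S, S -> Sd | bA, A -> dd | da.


Start: S' -> .S
For each item with dot before a nonterminal B, add B -> .γ for every B-production
Closure: [S' -> .S, S -> .Sd, S -> .bA]


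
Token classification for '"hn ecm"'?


Pattern: double-quoted sequence
Type: STRING_LITERAL


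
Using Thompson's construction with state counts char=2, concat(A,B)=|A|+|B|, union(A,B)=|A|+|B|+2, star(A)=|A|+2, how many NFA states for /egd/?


Syntax tree has 3 char leaf(s), 0 union(s), 0 star(s)
chars contribute 3×2 = 6; each union adds +2; each star adds +2
Total: 6 + 0 + 0 = 6 states


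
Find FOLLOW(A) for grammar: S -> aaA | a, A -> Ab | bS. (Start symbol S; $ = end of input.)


$ ∈ FOLLOW(S). For each A -> αBβ: add FIRST(β)\{ε} to FOLLOW(B); if β nullable, add FOLLOW(A).
FOLLOW(A) = {$, b}


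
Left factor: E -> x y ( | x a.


Common prefix: 'x'
Factored: E -> x E', E' -> y ( | a


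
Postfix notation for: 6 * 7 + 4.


Left to right (same or higher precedence on left)
Postfix: 6 7 * 4 +


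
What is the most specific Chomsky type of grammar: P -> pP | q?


Right-linear: every RHS is a terminal or a terminal followed by one nonterminal
Classification: Type 3 (Regular)


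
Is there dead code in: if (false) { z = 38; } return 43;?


condition is constant false, so the whole block is unreachable
Dead: 'if (false) { z = 38; }'


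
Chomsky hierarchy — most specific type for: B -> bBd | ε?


Single nonterminal LHS, but b^n d^n is not regular
Classification: Type 2 (Context-Free)


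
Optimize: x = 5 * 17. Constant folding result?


5 * 17 = 85 at compile time
Optimized: x = 85


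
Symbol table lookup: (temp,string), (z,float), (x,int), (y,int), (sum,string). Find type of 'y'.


Lookup 'y' → type int


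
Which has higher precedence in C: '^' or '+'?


'+' is additive (level 9); '^' is bitwise XOR (level 4)
Higher level binds tighter
'+' has higher precedence than '^'


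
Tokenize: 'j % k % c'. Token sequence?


Scan left to right, longest-match per lexeme
Tokens: ID(j), OP(%), ID(k), OP(%), ID(c)


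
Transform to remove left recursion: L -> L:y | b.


Left-recursive alternatives: L:y; non-recursive: b
Introduce L': L -> bL', L' -> :yL' | ε


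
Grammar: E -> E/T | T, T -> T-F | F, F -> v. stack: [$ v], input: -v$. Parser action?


'v' on top is the handle for F -> v
Action: reduce (F -> v)


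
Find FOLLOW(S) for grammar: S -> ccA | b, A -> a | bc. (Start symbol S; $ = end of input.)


$ ∈ FOLLOW(S). For each A -> αBβ: add FIRST(β)\{ε} to FOLLOW(B); if β nullable, add FOLLOW(A).
FOLLOW(S) = {$}


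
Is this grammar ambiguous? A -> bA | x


right-linear, alternatives start with distinct terminals 'b' vs 'x': unique leftmost derivation
Unambiguous


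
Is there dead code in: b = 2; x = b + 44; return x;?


b is read by x's definition; x is returned
No dead code


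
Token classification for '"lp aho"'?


Pattern: double-quoted sequence
Type: STRING_LITERAL


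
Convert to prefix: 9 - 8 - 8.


left-to-right (same/higher precedence on left): tree is (- (- 9 8) 8)
Prefix: - - 9 8 8


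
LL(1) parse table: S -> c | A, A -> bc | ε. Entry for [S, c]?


For [S, c]: 'c' ∈ FIRST(c)
Entry: S -> c


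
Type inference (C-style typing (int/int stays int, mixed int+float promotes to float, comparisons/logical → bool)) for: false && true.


Operand types: bool && bool
Rule: logical operators take bool operands and yield bool
Result type: bool


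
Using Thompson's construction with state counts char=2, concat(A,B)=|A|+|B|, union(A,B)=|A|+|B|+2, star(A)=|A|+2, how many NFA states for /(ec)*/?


Syntax tree has 2 char leaf(s), 0 union(s), 1 star(s)
chars contribute 2×2 = 4; each union adds +2; each star adds +2
Total: 4 + 0 + 2 = 6 states


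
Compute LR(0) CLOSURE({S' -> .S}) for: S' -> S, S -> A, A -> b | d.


Start: S' -> .S
For each item with dot before a nonterminal B, add B -> .γ for every B-production
Closure: [S' -> .S, S -> .A, A -> .b, A -> .d]


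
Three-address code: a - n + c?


Break into single-operator statements:
t1 = a - n
t2 = t1 + c


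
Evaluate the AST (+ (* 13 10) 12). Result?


Evaluate inner: (* 13 10) = 130
Evaluate root: (+ 130 12) = 142
Result: 142


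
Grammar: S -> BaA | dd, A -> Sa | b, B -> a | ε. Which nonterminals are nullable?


A nonterminal is nullable iff some alternative derives ε (directly, or every symbol in it is nullable)
Nullable: {B}


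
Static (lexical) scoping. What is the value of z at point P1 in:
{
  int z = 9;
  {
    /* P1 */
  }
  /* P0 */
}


P1's block does not declare z; resolves to the enclosing declaration at depth 0
z = 9


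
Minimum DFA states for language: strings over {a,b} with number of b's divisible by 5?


Track (count of b) mod 5: states 0..4, accept at 0
Minimal DFA: 5 states


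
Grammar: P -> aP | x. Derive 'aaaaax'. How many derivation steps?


Derivation: P => aP => aaP => aaaP => aaaaP => aaaaaP => aaaaax
Steps: 6


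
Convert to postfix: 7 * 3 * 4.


Left to right (same or higher precedence on left)
Postfix: 7 3 * 4 *


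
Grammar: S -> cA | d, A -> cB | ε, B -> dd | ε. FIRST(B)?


Per alternative of B: FIRST(dd) = {d}; FIRST(ε) = {ε}
FIRST(B) = {d, ε}


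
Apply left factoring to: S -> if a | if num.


Common prefix: 'if'
Factored: S -> if S', S' -> a | num


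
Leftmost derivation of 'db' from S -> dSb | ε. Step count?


Derivation: S => dSb => db
Steps: 2


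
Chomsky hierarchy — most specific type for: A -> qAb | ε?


Single nonterminal LHS, but q^n b^n is not regular
Classification: Type 2 (Context-Free)


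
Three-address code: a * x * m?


Break into single-operator statements:
t1 = a * x
t2 = t1 * m


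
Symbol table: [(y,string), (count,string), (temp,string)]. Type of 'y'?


Lookup 'y' → type string


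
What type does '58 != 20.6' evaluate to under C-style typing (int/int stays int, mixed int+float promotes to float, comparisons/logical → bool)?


Operand types: int != float
Rule: comparison yields bool
Result type: bool


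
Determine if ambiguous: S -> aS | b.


right-linear, alternatives start with distinct terminals 'a' vs 'b': unique leftmost derivation
Unambiguous


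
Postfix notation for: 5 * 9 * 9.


Left to right (same or higher precedence on left)
Postfix: 5 9 * 9 *


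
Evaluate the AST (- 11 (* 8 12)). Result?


Evaluate inner: (* 8 12) = 96
Evaluate root: (- 11 96) = -85
Result: -85


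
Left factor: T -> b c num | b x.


Common prefix: 'b'
Factored: T -> b T', T' -> c num | x


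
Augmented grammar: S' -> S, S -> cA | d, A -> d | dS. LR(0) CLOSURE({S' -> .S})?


Start: S' -> .S
For each item with dot before a nonterminal B, add B -> .γ for every B-production
Closure: [S' -> .S, S -> .cA, S -> .d]


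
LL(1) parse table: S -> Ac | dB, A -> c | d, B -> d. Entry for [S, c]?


For [S, c]: 'c' ∈ FIRST(Ac)
Entry: S -> Ac


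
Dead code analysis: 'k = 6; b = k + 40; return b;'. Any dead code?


k is read by b's definition; b is returned
No dead code


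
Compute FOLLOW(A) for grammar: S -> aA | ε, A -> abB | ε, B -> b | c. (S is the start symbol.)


$ ∈ FOLLOW(S). For each A -> αBβ: add FIRST(β)\{ε} to FOLLOW(B); if β nullable, add FOLLOW(A).
FOLLOW(A) = {$}


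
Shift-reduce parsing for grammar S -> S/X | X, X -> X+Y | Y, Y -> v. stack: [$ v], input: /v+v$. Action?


'v' on top is the handle for Y -> v
Action: reduce (Y -> v)


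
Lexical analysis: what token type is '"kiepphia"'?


Pattern: double-quoted sequence
Type: STRING_LITERAL


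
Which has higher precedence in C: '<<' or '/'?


'/' is multiplicative (level 10); '<<' is shift (level 8)
Higher level binds tighter
'/' has higher precedence than '<<'


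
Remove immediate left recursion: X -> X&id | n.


Left-recursive alternatives: X&id; non-recursive: n
Introduce X': X -> nX', X' -> &idX' | ε


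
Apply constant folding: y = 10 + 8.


10 + 8 = 18 at compile time
Optimized: y = 18


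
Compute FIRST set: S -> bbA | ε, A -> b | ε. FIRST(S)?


Per alternative of S: FIRST(bbA) = {b}; FIRST(ε) = {ε}
FIRST(S) = {b, ε}


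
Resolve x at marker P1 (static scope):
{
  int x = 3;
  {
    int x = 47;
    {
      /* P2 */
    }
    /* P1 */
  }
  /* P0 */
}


x declared in the same block as P1
x = 47


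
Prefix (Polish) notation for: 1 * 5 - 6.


left-to-right (same/higher precedence on left): tree is (- (* 1 5) 6)
Prefix: - * 1 5 6


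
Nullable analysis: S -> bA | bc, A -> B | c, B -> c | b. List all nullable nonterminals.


A nonterminal is nullable iff some alternative derives ε (directly, or every symbol in it is nullable)
Nullable: {}


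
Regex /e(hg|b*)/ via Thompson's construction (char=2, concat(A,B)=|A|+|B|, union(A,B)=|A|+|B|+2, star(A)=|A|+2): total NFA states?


Syntax tree has 4 char leaf(s), 1 union(s), 1 star(s)
chars contribute 4×2 = 8; each union adds +2; each star adds +2
Total: 8 + 2 + 2 = 12 states


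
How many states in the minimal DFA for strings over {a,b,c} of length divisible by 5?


Track length mod 5: states 0..4, accept at 0
Minimal DFA: 5 states


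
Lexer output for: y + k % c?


Scan left to right, longest-match per lexeme
Tokens: ID(y), OP(+), ID(k), OP(%), ID(c)


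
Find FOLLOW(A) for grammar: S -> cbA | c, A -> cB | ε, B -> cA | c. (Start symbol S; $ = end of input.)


$ ∈ FOLLOW(S). For each A -> αBβ: add FIRST(β)\{ε} to FOLLOW(B); if β nullable, add FOLLOW(A).
FOLLOW(A) = {$}


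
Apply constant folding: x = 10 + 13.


10 + 13 = 23 at compile time
Optimized: x = 23


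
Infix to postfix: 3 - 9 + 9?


Left to right (same or higher precedence on left)
Postfix: 3 9 - 9 +


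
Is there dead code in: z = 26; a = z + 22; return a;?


z is read by a's definition; a is returned
No dead code


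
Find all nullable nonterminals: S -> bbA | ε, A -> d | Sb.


A nonterminal is nullable iff some alternative derives ε (directly, or every symbol in it is nullable)
Nullable: {S}


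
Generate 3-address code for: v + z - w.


Break into single-operator statements:
t1 = v + z
t2 = t1 - w


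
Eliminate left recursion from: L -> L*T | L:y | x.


Left-recursive alternatives: L*T, L:y; non-recursive: x
Introduce L': L -> xL', L' -> *TL' | :yL' | ε


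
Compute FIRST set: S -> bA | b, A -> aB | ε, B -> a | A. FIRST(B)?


Per alternative of B: FIRST(a) = {a}; FIRST(A) = {a, ε}
FIRST(B) = {a, ε}


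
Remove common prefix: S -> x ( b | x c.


Common prefix: 'x'
Factored: S -> x S', S' -> ( b | c


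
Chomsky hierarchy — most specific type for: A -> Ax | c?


Left-linear: every RHS is a terminal or one nonterminal followed by a terminal
Classification: Type 3 (Regular)


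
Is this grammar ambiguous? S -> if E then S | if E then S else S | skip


dangling else: 'if E then if E then skip else skip' parses two ways
Ambiguous


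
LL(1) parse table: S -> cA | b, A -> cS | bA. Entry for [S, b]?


For [S, b]: 'b' ∈ FIRST(b)
Entry: S -> b


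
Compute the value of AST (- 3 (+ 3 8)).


Evaluate inner: (+ 3 8) = 11
Evaluate root: (- 3 11) = -8
Result: -8


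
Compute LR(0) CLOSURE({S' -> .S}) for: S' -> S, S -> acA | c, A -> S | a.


Start: S' -> .S
For each item with dot before a nonterminal B, add B -> .γ for every B-production
Closure: [S' -> .S, S -> .acA, S -> .c]


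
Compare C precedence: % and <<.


'%' is multiplicative (level 10); '<<' is shift (level 8)
Higher level binds tighter
'%' has higher precedence than '<<'


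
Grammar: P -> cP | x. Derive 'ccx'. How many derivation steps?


Derivation: P => cP => ccP => ccx
Steps: 3


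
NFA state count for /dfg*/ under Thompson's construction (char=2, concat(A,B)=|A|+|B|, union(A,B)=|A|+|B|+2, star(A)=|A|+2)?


Syntax tree has 3 char leaf(s), 0 union(s), 1 star(s)
chars contribute 3×2 = 6; each union adds +2; each star adds +2
Total: 6 + 0 + 2 = 8 states


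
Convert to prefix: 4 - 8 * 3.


'*' binds tighter: tree is (- 4 (* 8 3))
Prefix: - 4 * 8 3


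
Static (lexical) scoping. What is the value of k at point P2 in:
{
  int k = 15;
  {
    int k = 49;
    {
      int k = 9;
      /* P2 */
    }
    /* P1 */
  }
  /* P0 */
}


k declared in the same block as P2
k = 9


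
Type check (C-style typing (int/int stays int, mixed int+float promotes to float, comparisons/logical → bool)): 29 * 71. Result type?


Operand types: int * int
Rule: mixed int/float promotes to float; int/int stays int
Result type: int


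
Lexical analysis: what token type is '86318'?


Pattern: digits only
Type: INTEGER_LITERAL


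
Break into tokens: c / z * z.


Scan left to right, longest-match per lexeme
Tokens: ID(c), OP(/), ID(z), OP(*), ID(z)


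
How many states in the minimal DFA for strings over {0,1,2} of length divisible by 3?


Track length mod 3: states 0..2, accept at 0
Minimal DFA: 3 states


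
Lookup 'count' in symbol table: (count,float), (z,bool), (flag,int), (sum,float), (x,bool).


Lookup 'count' → type float


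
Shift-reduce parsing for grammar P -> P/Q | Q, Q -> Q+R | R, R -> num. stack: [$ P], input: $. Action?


start symbol P on stack, input exhausted
Action: accept


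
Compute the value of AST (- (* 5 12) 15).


Evaluate inner: (* 5 12) = 60
Evaluate root: (- 60 15) = 45
Result: 45


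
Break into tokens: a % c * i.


Scan left to right, longest-match per lexeme
Tokens: ID(a), OP(%), ID(c), OP(*), ID(i)


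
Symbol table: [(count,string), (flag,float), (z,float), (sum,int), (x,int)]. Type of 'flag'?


Lookup 'flag' → type float


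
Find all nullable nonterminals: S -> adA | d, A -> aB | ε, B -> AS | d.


A nonterminal is nullable iff some alternative derives ε (directly, or every symbol in it is nullable)
Nullable: {A}


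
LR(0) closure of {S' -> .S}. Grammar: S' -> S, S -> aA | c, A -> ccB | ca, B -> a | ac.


Start: S' -> .S
For each item with dot before a nonterminal B, add B -> .γ for every B-production
Closure: [S' -> .S, S -> .aA, S -> .c]


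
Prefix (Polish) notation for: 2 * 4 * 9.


left-to-right (same/higher precedence on left): tree is (* (* 2 4) 9)
Prefix: * * 2 4 9


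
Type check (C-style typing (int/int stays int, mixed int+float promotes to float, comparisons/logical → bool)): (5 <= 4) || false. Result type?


Operand types: bool || bool
Rule: logical operators take bool operands and yield bool
Result type: bool


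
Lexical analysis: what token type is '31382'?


Pattern: digits only
Type: INTEGER_LITERAL


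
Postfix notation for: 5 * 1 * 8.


Left to right (same or higher precedence on left)
Postfix: 5 1 * 8 *


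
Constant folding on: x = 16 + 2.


16 + 2 = 18 at compile time
Optimized: x = 18


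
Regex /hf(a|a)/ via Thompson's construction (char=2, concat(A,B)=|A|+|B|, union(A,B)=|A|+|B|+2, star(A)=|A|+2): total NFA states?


Syntax tree has 4 char leaf(s), 1 union(s), 0 star(s)
chars contribute 4×2 = 8; each union adds +2; each star adds +2
Total: 8 + 2 + 0 = 10 states


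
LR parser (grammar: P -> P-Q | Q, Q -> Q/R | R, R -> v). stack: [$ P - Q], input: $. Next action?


handle 'P-Q' on top; lookahead ∈ FOLLOW(P) = {-, $}
Action: reduce (P -> P-Q)


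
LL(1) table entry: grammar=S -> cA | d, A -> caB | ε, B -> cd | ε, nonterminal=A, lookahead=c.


For [A, c]: 'c' ∈ FIRST(caB)
Entry: A -> caB


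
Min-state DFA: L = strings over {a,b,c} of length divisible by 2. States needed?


Track length mod 2: states 0..1, accept at 0
Minimal DFA: 2 states


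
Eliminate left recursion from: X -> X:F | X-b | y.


Left-recursive alternatives: X:F, X-b; non-recursive: y
Introduce X': X -> yX', X' -> :FX' | -bX' | ε


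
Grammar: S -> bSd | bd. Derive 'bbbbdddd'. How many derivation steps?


Derivation: S => bSd => bbSdd => bbbSddd => bbbbdddd
Steps: 4


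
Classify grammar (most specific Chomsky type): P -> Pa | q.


Left-linear: every RHS is a terminal or one nonterminal followed by a terminal
Classification: Type 3 (Regular)


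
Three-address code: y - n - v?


Break into single-operator statements:
t1 = y - n
t2 = t1 - v


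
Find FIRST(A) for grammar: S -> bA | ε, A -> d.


Per alternative of A: FIRST(d) = {d}
FIRST(A) = {d}


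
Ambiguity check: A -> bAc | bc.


balanced b^n…c^n: each string has a unique parse
Unambiguous


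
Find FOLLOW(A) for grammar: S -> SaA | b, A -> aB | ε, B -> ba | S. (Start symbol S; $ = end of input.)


$ ∈ FOLLOW(S). For each A -> αBβ: add FIRST(β)\{ε} to FOLLOW(B); if β nullable, add FOLLOW(A).
FOLLOW(A) = {$, a}


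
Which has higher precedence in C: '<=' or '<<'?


'<<' is shift (level 8); '<=' is relational (level 7)
Higher level binds tighter
'<<' has higher precedence than '<='


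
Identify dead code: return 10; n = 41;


statement follows a return and is unreachable
Dead: 'n = 41'


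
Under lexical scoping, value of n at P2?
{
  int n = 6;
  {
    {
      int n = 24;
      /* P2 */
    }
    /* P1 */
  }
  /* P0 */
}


n declared in the same block as P2
n = 24


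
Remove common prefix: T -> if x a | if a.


Common prefix: 'if'
Factored: T -> if T', T' -> x a | a


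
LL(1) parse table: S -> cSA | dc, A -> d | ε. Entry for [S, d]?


For [S, d]: 'd' ∈ FIRST(dc)
Entry: S -> dc


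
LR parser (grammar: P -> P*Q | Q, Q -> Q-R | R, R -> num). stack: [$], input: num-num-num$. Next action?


no handle on stack; shift 'num'
Action: shift


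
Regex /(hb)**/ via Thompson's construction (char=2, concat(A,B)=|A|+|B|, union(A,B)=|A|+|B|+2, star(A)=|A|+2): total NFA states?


Syntax tree has 2 char leaf(s), 0 union(s), 2 star(s)
chars contribute 2×2 = 4; each union adds +2; each star adds +2
Total: 4 + 0 + 4 = 8 states
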